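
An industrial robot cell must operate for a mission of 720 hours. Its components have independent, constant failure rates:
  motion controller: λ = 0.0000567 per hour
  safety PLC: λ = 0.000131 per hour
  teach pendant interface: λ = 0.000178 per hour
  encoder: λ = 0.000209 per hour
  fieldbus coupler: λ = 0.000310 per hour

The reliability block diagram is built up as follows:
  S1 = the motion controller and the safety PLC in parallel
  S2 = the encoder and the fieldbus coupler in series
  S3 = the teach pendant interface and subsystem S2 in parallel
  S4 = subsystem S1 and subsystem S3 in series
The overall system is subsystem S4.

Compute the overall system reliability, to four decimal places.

0.9590

R(motion controller) = exp(−0.0000567 × 720) = 0.959998
R(safety PLC) = exp(−0.000131 × 720) = 0.909992
R(teach pendant interface) = exp(−0.000178 × 720) = 0.879713
R(encoder) = exp(−0.000209 × 720) = 0.860295
R(fieldbus coupler) = exp(−0.000310 × 720) = 0.799955
Parallel (motion controller and safety PLC): 1 − (1 − 0.959998)(1 − 0.909992) = 0.996399
Series (encoder and fieldbus coupler): 0.860295 × 0.799955 = 0.688197
Parallel (teach pendant interface and [0.688197]): 1 − (1 − 0.879713)(1 − 0.688197) = 0.962494
Series ([0.996399] and [0.962494]): 0.996399 × 0.962494 = 0.9590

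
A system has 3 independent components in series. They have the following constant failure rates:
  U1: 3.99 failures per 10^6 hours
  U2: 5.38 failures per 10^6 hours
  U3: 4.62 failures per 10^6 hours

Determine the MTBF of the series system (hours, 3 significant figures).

Series of exponential components: λ_sys = Σ λ_i
λ_sys = 0.00000399 + 0.00000538 + 0.00000462 = 1.3990e-05 /h
MTBF = 1 / λ_sys = 71500 h

71500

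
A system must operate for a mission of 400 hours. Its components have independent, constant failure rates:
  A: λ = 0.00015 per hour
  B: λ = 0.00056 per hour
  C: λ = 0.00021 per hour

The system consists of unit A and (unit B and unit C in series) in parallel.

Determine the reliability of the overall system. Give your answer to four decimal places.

R(A) = exp(−0.00015 × 400) = 0.941765
R(B) = exp(−0.00056 × 400) = 0.799315
R(C) = exp(−0.00021 × 400) = 0.919431
Series (B and C): 0.799315 × 0.919431 = 0.734915
Parallel (A and [0.734915]): 1 − (1 − 0.941765)(1 − 0.734915) = 0.9846

0.9846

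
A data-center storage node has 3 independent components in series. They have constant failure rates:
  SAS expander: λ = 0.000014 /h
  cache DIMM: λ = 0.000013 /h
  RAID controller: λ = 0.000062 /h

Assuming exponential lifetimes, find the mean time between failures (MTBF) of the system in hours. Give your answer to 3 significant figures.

Series of exponential components: λ_sys = Σ λ_i
λ_sys = 0.000014 + 0.000013 + 0.000062 = 8.9000e-05 /h
MTBF = 1 / λ_sys = 11200 h

11200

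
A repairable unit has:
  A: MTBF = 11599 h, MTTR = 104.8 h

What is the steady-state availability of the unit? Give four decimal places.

0.9910

A(A) = MTBF/(MTBF+MTTR) = 11599/(11599+104.8) = 0.9910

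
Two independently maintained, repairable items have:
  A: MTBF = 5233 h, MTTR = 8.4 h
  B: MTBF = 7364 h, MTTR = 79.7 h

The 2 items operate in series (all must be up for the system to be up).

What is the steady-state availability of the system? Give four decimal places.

0.9877

A(A) = MTBF/(MTBF+MTTR) = 5233/(5233+8.4) = 0.998397
A(B) = MTBF/(MTBF+MTTR) = 7364/(7364+79.7) = 0.989293
Series availability: 0.998397 × 0.989293 = 0.9877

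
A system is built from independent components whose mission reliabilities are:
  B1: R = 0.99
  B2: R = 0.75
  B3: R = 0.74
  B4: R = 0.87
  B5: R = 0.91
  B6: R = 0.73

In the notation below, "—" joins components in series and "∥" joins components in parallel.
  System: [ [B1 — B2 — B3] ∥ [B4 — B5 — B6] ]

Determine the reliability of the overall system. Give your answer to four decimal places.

0.8098

Series (B1, B2, and B3): 0.990000 × 0.750000 × 0.740000 = 0.549450
Series (B4, B5, and B6): 0.870000 × 0.910000 × 0.730000 = 0.577941
Parallel ([0.549450] and [0.577941]): 1 − (1 − 0.549450)(1 − 0.577941) = 0.8098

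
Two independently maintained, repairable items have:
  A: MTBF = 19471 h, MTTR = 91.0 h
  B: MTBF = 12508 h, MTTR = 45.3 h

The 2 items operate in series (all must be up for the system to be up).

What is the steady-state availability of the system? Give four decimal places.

A(A) = MTBF/(MTBF+MTTR) = 19471/(19471+91.0) = 0.995348
A(B) = MTBF/(MTBF+MTTR) = 12508/(12508+45.3) = 0.996391
Series availability: 0.995348 × 0.996391 = 0.9918

0.9918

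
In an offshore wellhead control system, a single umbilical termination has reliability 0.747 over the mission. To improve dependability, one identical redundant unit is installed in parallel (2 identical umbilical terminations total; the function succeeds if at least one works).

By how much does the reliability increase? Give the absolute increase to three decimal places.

0.189

R_before = 0.747
R_after = 1 − (1 − 0.747)^2 = 0.936
ΔR = 0.936 − 0.747 = 0.189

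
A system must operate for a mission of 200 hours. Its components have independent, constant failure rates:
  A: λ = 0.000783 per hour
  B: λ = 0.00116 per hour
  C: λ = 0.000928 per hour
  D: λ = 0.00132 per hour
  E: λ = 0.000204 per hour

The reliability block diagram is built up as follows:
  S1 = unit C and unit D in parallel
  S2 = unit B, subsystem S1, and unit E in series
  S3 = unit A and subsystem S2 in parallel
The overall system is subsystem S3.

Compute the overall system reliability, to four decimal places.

0.9611

R(A) = exp(−0.000783 × 200) = 0.855046
R(B) = exp(−0.00116 × 200) = 0.792946
R(C) = exp(−0.000928 × 200) = 0.830606
R(D) = exp(−0.00132 × 200) = 0.767974
R(E) = exp(−0.000204 × 200) = 0.960021
Parallel (C and D): 1 − (1 − 0.830606)(1 − 0.767974) = 0.960696
Series (B, [0.960696], and E): 0.792946 × 0.960696 × 0.960021 = 0.731325
Parallel (A and [0.731325]): 1 − (1 − 0.855046)(1 − 0.731325) = 0.9611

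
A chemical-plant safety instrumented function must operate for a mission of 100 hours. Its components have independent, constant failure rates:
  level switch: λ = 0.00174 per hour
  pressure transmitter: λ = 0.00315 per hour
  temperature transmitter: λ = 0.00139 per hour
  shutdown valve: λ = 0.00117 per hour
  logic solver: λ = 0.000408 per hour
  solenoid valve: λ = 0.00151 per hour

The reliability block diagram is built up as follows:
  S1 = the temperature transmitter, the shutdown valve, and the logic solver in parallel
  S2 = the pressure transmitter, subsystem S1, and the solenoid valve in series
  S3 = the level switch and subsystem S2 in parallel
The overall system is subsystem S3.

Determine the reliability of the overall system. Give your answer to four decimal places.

R(level switch) = exp(−0.00174 × 100) = 0.840297
R(pressure transmitter) = exp(−0.00315 × 100) = 0.729789
R(temperature transmitter) = exp(−0.00139 × 100) = 0.870228
R(shutdown valve) = exp(−0.00117 × 100) = 0.889585
R(logic solver) = exp(−0.000408 × 100) = 0.960021
R(solenoid valve) = exp(−0.00151 × 100) = 0.859848
Parallel (temperature transmitter, shutdown valve, and logic solver): 1 − (1 − 0.870228)(1 − 0.889585)(1 − 0.960021) = 0.999427
Series (pressure transmitter, [0.999427], and solenoid valve): 0.729789 × 0.999427 × 0.859848 = 0.627148
Parallel (level switch and [0.627148]): 1 − (1 − 0.840297)(1 − 0.627148) = 0.9405

0.9405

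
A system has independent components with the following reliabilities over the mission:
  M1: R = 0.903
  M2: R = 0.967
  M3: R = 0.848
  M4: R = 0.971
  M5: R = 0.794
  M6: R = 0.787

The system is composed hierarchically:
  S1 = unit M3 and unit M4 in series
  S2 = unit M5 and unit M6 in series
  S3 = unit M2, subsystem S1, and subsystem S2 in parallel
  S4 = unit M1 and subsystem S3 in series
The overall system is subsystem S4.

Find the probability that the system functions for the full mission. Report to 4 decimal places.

Series (M3 and M4): 0.848000 × 0.971000 = 0.823408
Series (M5 and M6): 0.794000 × 0.787000 = 0.624878
Parallel (M2, [0.823408], and [0.624878]): 1 − (1 − 0.967000)(1 − 0.823408)(1 − 0.624878) = 0.997814
Series (M1 and [0.997814]): 0.903000 × 0.997814 = 0.9010

0.9010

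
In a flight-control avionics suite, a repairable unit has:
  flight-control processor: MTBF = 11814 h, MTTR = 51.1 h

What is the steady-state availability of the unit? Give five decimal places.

A(flight-control processor) = MTBF/(MTBF+MTTR) = 11814/(11814+51.1) = 0.99569

0.99569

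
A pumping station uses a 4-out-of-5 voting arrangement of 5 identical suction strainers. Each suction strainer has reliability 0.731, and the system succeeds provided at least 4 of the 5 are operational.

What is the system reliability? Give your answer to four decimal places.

0.5928

R = Σ_{i=4}^{5} C(5,i) p^i (1−p)^{5−i} with p = 0.731
C(5,4)·0.731^4·0.269^1 = 0.384054
C(5,5)·0.731^5·0.269^0 = 0.208731
Sum = 0.5928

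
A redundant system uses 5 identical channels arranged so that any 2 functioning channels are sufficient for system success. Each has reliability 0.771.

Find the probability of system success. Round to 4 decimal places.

R = Σ_{i=2}^{5} C(5,i) p^i (1−p)^{5−i} with p = 0.771
C(5,2)·0.771^2·0.229^3 = 0.071386
C(5,3)·0.771^3·0.229^2 = 0.240344
C(5,4)·0.771^4·0.229^1 = 0.404597
C(5,5)·0.771^5·0.229^0 = 0.272441
Sum = 0.9888

0.9888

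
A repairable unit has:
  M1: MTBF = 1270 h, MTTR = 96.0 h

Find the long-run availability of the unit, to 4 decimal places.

0.9297

A(M1) = MTBF/(MTBF+MTTR) = 1270/(1270+96.0) = 0.9297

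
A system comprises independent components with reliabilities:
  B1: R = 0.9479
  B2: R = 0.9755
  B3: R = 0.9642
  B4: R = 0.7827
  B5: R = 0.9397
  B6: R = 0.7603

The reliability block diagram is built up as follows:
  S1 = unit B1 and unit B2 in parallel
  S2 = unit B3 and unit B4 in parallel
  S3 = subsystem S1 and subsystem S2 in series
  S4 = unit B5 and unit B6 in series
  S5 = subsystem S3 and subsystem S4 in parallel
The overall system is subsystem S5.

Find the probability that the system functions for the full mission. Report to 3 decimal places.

0.997

Parallel (B1 and B2): 1 − (1 − 0.94790)(1 − 0.97550) = 0.99872
Parallel (B3 and B4): 1 − (1 − 0.96420)(1 − 0.78270) = 0.99222
Series ([0.99872] and [0.99222]): 0.99872 × 0.99222 = 0.99095
Series (B5 and B6): 0.93970 × 0.76030 = 0.71445
Parallel ([0.99095] and [0.71445]): 1 − (1 − 0.99095)(1 − 0.71445) = 0.997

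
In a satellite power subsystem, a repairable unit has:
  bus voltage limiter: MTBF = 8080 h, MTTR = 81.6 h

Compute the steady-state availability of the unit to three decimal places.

A(bus voltage limiter) = MTBF/(MTBF+MTTR) = 8080/(8080+81.6) = 0.990

0.990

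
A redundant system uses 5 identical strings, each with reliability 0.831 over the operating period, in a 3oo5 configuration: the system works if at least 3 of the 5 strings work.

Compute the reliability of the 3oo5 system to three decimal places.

R = Σ_{i=3}^{5} C(5,i) p^i (1−p)^{5−i} with p = 0.831
C(5,3)·0.831^3·0.169^2 = 0.16390
C(5,4)·0.831^4·0.169^1 = 0.40296
C(5,5)·0.831^5·0.169^0 = 0.39628
Sum = 0.963

0.963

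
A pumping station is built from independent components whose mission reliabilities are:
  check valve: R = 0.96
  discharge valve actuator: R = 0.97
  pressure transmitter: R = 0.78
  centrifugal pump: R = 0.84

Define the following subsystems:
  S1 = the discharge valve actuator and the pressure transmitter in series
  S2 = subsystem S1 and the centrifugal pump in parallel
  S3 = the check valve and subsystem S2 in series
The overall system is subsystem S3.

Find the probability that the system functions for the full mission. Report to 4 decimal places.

0.9226

Series (discharge valve actuator and pressure transmitter): 0.970000 × 0.780000 = 0.756600
Parallel ([0.756600] and centrifugal pump): 1 − (1 − 0.756600)(1 − 0.840000) = 0.961056
Series (check valve and [0.961056]): 0.960000 × 0.961056 = 0.9226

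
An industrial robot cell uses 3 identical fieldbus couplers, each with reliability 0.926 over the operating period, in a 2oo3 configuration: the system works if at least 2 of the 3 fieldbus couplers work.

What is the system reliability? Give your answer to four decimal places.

R = Σ_{i=2}^{3} C(3,i) p^i (1−p)^{3−i} with p = 0.926
C(3,2)·0.926^2·0.074^1 = 0.190360
C(3,3)·0.926^3·0.074^0 = 0.794023
Sum = 0.9844

0.9844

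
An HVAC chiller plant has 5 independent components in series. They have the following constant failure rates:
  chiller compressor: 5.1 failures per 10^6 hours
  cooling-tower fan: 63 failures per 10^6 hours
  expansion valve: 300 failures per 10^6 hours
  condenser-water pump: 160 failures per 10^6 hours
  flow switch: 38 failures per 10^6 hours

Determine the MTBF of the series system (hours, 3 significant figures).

Series of exponential components: λ_sys = Σ λ_i
λ_sys = 0.0000051 + 0.000063 + 0.00030 + 0.00016 + 0.000038 = 5.6610e-04 /h
MTBF = 1 / λ_sys = 1770 h

1770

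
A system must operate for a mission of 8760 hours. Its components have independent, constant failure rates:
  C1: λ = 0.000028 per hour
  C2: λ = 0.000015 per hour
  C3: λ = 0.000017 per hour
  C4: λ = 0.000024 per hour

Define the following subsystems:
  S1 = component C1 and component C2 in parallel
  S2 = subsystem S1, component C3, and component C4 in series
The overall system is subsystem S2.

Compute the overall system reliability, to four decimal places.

0.6796

R(C1) = exp(−0.000028 × 8760) = 0.782485
R(C2) = exp(−0.000015 × 8760) = 0.876867
R(C3) = exp(−0.000017 × 8760) = 0.861638
R(C4) = exp(−0.000024 × 8760) = 0.810390
Parallel (C1 and C2): 1 − (1 − 0.782485)(1 − 0.876867) = 0.973217
Series ([0.973217], C3, and C4): 0.973217 × 0.861638 × 0.810390 = 0.6796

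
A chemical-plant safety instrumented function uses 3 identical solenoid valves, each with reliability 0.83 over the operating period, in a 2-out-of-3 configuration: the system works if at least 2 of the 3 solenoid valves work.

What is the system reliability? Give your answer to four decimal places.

0.9231

R = Σ_{i=2}^{3} C(3,i) p^i (1−p)^{3−i} with p = 0.83
C(3,2)·0.83^2·0.17^1 = 0.351339
C(3,3)·0.83^3·0.17^0 = 0.571787
Sum = 0.9231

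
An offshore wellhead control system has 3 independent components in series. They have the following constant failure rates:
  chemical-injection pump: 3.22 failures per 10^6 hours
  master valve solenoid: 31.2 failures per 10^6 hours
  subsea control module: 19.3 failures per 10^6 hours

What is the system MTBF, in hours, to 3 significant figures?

Series of exponential components: λ_sys = Σ λ_i
λ_sys = 0.00000322 + 0.0000312 + 0.0000193 = 5.3720e-05 /h
MTBF = 1 / λ_sys = 18600 h

18600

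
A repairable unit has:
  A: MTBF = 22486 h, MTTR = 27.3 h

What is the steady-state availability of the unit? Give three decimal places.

A(A) = MTBF/(MTBF+MTTR) = 22486/(22486+27.3) = 0.999

0.999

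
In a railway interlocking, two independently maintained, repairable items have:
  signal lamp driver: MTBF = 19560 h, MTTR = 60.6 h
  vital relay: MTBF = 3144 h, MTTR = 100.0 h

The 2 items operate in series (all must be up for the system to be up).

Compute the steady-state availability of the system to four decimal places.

A(signal lamp driver) = MTBF/(MTBF+MTTR) = 19560/(19560+60.6) = 0.996911
A(vital relay) = MTBF/(MTBF+MTTR) = 3144/(3144+100.0) = 0.969174
Series availability: 0.996911 × 0.969174 = 0.9662

0.9662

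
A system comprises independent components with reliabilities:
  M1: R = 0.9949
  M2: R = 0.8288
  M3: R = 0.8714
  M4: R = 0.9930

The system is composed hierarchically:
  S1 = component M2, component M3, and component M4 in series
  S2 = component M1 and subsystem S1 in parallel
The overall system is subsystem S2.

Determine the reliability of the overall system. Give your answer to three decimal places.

Series (M2, M3, and M4): 0.82880 × 0.87140 × 0.99300 = 0.71716
Parallel (M1 and [0.71716]): 1 − (1 − 0.99490)(1 − 0.71716) = 0.999

0.999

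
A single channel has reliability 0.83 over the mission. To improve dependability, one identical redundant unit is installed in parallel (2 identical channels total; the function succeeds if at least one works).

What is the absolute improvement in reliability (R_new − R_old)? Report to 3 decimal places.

R_before = 0.83
R_after = 1 − (1 − 0.83)^2 = 0.971
ΔR = 0.971 − 0.83 = 0.141

0.141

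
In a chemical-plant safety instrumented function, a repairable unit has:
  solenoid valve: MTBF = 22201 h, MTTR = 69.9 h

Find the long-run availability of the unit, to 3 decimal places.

0.997

A(solenoid valve) = MTBF/(MTBF+MTTR) = 22201/(22201+69.9) = 0.997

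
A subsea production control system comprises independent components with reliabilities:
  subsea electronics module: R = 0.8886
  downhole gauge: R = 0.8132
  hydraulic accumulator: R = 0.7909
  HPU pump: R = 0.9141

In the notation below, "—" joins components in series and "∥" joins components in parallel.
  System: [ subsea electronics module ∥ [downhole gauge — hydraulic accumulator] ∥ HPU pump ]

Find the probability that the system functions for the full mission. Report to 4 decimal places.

0.9966

Series (downhole gauge and hydraulic accumulator): 0.813200 × 0.790900 = 0.643160
Parallel (subsea electronics module, [0.643160], and HPU pump): 1 − (1 − 0.888600)(1 − 0.643160)(1 − 0.914100) = 0.9966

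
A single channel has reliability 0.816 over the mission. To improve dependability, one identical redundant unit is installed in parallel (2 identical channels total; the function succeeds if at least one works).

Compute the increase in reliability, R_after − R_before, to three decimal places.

R_before = 0.816
R_after = 1 − (1 − 0.816)^2 = 0.966
ΔR = 0.966 − 0.816 = 0.150

0.150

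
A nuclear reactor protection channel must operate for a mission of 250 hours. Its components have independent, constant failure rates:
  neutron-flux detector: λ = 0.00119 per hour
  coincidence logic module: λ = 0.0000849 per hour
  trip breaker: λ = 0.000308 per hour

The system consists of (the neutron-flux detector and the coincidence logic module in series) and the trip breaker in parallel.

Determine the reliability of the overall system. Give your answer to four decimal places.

R(neutron-flux detector) = exp(−0.00119 × 250) = 0.742673
R(coincidence logic module) = exp(−0.0000849 × 250) = 0.978999
R(trip breaker) = exp(−0.000308 × 250) = 0.925890
Series (neutron-flux detector and coincidence logic module): 0.742673 × 0.978999 = 0.727076
Parallel ([0.727076] and trip breaker): 1 − (1 − 0.727076)(1 − 0.925890) = 0.9798

0.9798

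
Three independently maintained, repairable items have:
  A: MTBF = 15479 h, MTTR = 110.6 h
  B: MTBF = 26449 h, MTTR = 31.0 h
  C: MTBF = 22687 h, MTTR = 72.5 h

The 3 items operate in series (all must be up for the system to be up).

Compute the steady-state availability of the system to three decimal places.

0.989

A(A) = MTBF/(MTBF+MTTR) = 15479/(15479+110.6) = 0.992906
A(B) = MTBF/(MTBF+MTTR) = 26449/(26449+31.0) = 0.998829
A(C) = MTBF/(MTBF+MTTR) = 22687/(22687+72.5) = 0.996815
Series availability: 0.992906 × 0.998829 × 0.996815 = 0.989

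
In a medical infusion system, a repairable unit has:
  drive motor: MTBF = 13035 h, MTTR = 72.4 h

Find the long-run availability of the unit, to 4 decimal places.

A(drive motor) = MTBF/(MTBF+MTTR) = 13035/(13035+72.4) = 0.9945

0.9945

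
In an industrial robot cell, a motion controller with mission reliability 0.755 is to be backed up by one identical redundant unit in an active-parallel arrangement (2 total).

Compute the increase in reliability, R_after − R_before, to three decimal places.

R_before = 0.755
R_after = 1 − (1 − 0.755)^2 = 0.940
ΔR = 0.940 − 0.755 = 0.185

0.185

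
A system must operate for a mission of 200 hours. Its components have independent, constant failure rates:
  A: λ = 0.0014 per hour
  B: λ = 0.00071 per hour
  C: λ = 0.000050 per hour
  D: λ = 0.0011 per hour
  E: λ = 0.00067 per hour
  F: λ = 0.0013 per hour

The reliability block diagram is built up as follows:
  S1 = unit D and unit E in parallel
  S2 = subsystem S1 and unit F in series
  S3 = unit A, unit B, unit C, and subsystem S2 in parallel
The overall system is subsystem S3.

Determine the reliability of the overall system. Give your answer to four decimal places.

R(A) = exp(−0.0014 × 200) = 0.755784
R(B) = exp(−0.00071 × 200) = 0.867621
R(C) = exp(−0.000050 × 200) = 0.990050
R(D) = exp(−0.0011 × 200) = 0.802519
R(E) = exp(−0.00067 × 200) = 0.874590
R(F) = exp(−0.0013 × 200) = 0.771052
Parallel (D and E): 1 − (1 − 0.802519)(1 − 0.874590) = 0.975234
Series ([0.975234] and F): 0.975234 × 0.771052 = 0.751956
Parallel (A, B, C, and [0.751956]): 1 − (1 − 0.755784)(1 − 0.867621)(1 − 0.990050)(1 − 0.751956) = 0.9999

0.9999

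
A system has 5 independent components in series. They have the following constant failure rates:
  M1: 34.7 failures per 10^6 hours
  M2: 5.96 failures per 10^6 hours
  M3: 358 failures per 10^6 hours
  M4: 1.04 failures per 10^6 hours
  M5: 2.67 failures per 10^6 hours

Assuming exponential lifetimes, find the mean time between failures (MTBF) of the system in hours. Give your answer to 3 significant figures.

Series of exponential components: λ_sys = Σ λ_i
λ_sys = 0.0000347 + 0.00000596 + 0.000358 + 0.00000104 + 0.00000267 = 4.0237e-04 /h
MTBF = 1 / λ_sys = 2490 h

2490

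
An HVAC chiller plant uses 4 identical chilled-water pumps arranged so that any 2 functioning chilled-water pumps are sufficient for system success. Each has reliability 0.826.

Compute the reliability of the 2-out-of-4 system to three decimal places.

R = Σ_{i=2}^{4} C(4,i) p^i (1−p)^{4−i} with p = 0.826
C(4,2)·0.826^2·0.174^2 = 0.12394
C(4,3)·0.826^3·0.174^1 = 0.39224
C(4,4)·0.826^4·0.174^0 = 0.46550
Sum = 0.982

0.982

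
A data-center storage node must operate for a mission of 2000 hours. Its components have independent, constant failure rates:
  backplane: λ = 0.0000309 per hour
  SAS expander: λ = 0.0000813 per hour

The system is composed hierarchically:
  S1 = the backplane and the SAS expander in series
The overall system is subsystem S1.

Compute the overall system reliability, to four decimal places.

R(backplane) = exp(−0.0000309 × 2000) = 0.940071
R(SAS expander) = exp(−0.0000813 × 2000) = 0.849931
Series (backplane and SAS expander): 0.940071 × 0.849931 = 0.7990

0.7990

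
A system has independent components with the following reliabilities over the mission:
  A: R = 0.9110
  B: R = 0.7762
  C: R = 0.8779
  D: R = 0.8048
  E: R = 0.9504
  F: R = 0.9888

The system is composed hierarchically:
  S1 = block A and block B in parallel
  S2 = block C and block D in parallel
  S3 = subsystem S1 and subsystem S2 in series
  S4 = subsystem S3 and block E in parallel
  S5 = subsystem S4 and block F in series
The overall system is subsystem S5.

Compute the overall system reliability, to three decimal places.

Parallel (A and B): 1 − (1 − 0.91100)(1 − 0.77620) = 0.98008
Parallel (C and D): 1 − (1 − 0.87790)(1 − 0.80480) = 0.97617
Series ([0.98008] and [0.97617]): 0.98008 × 0.97617 = 0.95672
Parallel ([0.95672] and E): 1 − (1 − 0.95672)(1 − 0.95040) = 0.99785
Series ([0.99785] and F): 0.99785 × 0.98880 = 0.987

0.987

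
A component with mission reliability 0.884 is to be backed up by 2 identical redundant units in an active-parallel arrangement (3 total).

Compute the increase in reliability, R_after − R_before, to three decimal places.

R_before = 0.884
R_after = 1 − (1 − 0.884)^3 = 0.998
ΔR = 0.998 − 0.884 = 0.114

0.114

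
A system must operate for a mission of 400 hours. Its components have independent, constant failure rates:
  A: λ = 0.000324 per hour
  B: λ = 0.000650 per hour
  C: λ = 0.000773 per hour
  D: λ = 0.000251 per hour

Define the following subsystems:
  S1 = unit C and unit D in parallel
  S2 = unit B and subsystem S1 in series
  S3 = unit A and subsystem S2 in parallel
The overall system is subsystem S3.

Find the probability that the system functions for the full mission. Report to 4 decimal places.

R(A) = exp(−0.000324 × 400) = 0.878447
R(B) = exp(−0.000650 × 400) = 0.771052
R(C) = exp(−0.000773 × 400) = 0.734034
R(D) = exp(−0.000251 × 400) = 0.904476
Parallel (C and D): 1 − (1 − 0.734034)(1 − 0.904476) = 0.974594
Series (B and [0.974594]): 0.771052 × 0.974594 = 0.751463
Parallel (A and [0.751463]): 1 − (1 − 0.878447)(1 − 0.751463) = 0.9698

0.9698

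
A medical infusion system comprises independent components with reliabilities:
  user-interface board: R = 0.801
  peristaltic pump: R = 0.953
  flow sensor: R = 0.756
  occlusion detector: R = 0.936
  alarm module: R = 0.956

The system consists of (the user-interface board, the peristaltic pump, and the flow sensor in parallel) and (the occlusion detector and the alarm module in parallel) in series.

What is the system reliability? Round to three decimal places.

0.995

Parallel (user-interface board, peristaltic pump, and flow sensor): 1 − (1 − 0.80100)(1 − 0.95300)(1 − 0.75600) = 0.99772
Parallel (occlusion detector and alarm module): 1 − (1 − 0.93600)(1 − 0.95600) = 0.99718
Series ([0.99772] and [0.99718]): 0.99772 × 0.99718 = 0.995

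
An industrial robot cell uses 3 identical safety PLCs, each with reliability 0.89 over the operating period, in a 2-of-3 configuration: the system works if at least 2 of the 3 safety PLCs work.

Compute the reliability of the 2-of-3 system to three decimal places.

0.966

R = Σ_{i=2}^{3} C(3,i) p^i (1−p)^{3−i} with p = 0.89
C(3,2)·0.89^2·0.11^1 = 0.26139
C(3,3)·0.89^3·0.11^0 = 0.70497
Sum = 0.966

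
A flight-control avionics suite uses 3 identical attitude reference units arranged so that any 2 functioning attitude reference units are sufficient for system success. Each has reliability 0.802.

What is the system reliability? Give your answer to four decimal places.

0.8979

R = Σ_{i=2}^{3} C(3,i) p^i (1−p)^{3−i} with p = 0.802
C(3,2)·0.802^2·0.198^1 = 0.382063
C(3,3)·0.802^3·0.198^0 = 0.515850
Sum = 0.8979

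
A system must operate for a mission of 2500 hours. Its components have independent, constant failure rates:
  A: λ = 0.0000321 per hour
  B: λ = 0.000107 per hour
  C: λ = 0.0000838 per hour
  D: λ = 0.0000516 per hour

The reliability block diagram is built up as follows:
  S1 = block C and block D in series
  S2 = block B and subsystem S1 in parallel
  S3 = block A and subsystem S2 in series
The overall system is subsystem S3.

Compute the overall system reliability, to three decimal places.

0.861

R(A) = exp(−0.0000321 × 2500) = 0.92289
R(B) = exp(−0.000107 × 2500) = 0.76529
R(C) = exp(−0.0000838 × 2500) = 0.81099
R(D) = exp(−0.0000516 × 2500) = 0.87897
Series (C and D): 0.81099 × 0.87897 = 0.71284
Parallel (B and [0.71284]): 1 − (1 − 0.76529)(1 − 0.71284) = 0.93260
Series (A and [0.93260]): 0.92289 × 0.93260 = 0.861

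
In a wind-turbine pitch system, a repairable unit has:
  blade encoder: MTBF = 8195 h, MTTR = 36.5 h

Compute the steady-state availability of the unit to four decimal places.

0.9956

A(blade encoder) = MTBF/(MTBF+MTTR) = 8195/(8195+36.5) = 0.9956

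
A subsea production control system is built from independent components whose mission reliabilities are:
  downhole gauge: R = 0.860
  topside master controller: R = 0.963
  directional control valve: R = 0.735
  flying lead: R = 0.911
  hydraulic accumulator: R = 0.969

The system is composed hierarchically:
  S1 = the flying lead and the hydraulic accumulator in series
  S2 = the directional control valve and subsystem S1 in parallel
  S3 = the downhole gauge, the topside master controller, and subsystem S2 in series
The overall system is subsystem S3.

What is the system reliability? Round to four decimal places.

Series (flying lead and hydraulic accumulator): 0.911000 × 0.969000 = 0.882759
Parallel (directional control valve and [0.882759]): 1 − (1 − 0.735000)(1 − 0.882759) = 0.968931
Series (downhole gauge, topside master controller, and [0.968931]): 0.860000 × 0.963000 × 0.968931 = 0.8024

0.8024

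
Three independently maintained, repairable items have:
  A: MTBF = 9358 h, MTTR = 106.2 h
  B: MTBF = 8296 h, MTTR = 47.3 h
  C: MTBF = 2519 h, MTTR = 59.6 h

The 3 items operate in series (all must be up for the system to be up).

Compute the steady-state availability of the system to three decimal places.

A(A) = MTBF/(MTBF+MTTR) = 9358/(9358+106.2) = 0.988779
A(B) = MTBF/(MTBF+MTTR) = 8296/(8296+47.3) = 0.994331
A(C) = MTBF/(MTBF+MTTR) = 2519/(2519+59.6) = 0.976887
Series availability: 0.988779 × 0.994331 × 0.976887 = 0.960

0.960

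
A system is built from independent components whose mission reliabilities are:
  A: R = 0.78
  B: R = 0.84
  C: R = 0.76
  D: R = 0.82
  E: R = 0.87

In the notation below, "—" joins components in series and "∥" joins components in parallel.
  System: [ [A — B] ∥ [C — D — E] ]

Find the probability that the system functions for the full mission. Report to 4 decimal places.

Series (A and B): 0.780000 × 0.840000 = 0.655200
Series (C, D, and E): 0.760000 × 0.820000 × 0.870000 = 0.542184
Parallel ([0.655200] and [0.542184]): 1 − (1 − 0.655200)(1 − 0.542184) = 0.8421

0.8421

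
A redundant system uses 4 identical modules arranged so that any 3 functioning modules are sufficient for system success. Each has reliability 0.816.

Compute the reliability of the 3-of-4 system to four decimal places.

R = Σ_{i=3}^{4} C(4,i) p^i (1−p)^{4−i} with p = 0.816
C(4,3)·0.816^3·0.184^1 = 0.399897
C(4,4)·0.816^4·0.184^0 = 0.443364
Sum = 0.8433

0.8433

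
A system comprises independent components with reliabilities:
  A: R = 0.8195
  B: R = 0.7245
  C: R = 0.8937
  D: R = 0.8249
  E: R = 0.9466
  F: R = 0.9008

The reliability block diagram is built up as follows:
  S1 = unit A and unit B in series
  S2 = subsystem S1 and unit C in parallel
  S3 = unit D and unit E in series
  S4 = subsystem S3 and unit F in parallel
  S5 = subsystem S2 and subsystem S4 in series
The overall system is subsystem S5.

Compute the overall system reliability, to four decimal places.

Series (A and B): 0.819500 × 0.724500 = 0.593728
Parallel ([0.593728] and C): 1 − (1 − 0.593728)(1 − 0.893700) = 0.956813
Series (D and E): 0.824900 × 0.946600 = 0.780850
Parallel ([0.780850] and F): 1 − (1 − 0.780850)(1 − 0.900800) = 0.978260
Series ([0.956813] and [0.978260]): 0.956813 × 0.978260 = 0.9360

0.9360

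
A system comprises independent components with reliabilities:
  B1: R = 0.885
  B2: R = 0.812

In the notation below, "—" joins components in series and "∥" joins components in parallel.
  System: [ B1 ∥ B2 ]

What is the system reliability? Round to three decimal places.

0.978

Parallel (B1 and B2): 1 − (1 − 0.88500)(1 − 0.81200) = 0.978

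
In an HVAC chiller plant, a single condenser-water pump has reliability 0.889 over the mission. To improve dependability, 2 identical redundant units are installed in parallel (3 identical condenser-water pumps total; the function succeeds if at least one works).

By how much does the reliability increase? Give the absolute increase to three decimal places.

R_before = 0.889
R_after = 1 − (1 − 0.889)^3 = 0.999
ΔR = 0.999 − 0.889 = 0.110

0.110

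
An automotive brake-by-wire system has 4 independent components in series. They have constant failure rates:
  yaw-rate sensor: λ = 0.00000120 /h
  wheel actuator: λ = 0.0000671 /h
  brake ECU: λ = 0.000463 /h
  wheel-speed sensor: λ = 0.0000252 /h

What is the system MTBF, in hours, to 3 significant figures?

1800

Series of exponential components: λ_sys = Σ λ_i
λ_sys = 0.00000120 + 0.0000671 + 0.000463 + 0.0000252 = 5.5650e-04 /h
MTBF = 1 / λ_sys = 1800 h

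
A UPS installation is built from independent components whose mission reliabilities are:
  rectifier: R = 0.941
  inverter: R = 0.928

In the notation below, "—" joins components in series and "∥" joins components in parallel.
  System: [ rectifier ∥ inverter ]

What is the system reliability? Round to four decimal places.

0.9958

Parallel (rectifier and inverter): 1 − (1 − 0.941000)(1 − 0.928000) = 0.9958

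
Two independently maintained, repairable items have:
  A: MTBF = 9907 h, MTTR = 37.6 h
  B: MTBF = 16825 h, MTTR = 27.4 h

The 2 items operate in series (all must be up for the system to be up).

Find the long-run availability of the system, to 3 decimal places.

0.995

A(A) = MTBF/(MTBF+MTTR) = 9907/(9907+37.6) = 0.996219
A(B) = MTBF/(MTBF+MTTR) = 16825/(16825+27.4) = 0.998374
Series availability: 0.996219 × 0.998374 = 0.995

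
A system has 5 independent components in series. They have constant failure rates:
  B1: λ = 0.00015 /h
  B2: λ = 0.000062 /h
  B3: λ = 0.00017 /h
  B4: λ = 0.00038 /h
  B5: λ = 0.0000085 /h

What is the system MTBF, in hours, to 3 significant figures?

1300

Series of exponential components: λ_sys = Σ λ_i
λ_sys = 0.00015 + 0.000062 + 0.00017 + 0.00038 + 0.0000085 = 7.7050e-04 /h
MTBF = 1 / λ_sys = 1300 h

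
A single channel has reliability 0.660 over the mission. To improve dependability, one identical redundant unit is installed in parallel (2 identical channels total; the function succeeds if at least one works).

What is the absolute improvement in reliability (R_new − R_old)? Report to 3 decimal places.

R_before = 0.660
R_after = 1 − (1 − 0.660)^2 = 0.884
ΔR = 0.884 − 0.660 = 0.224

0.224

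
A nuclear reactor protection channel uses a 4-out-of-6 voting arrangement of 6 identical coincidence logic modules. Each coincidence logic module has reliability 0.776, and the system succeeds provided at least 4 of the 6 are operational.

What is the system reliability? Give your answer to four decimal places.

0.8695

R = Σ_{i=4}^{6} C(6,i) p^i (1−p)^{6−i} with p = 0.776
C(6,4)·0.776^4·0.224^2 = 0.272919
C(6,5)·0.776^5·0.224^1 = 0.378188
C(6,6)·0.776^6·0.224^0 = 0.218359
Sum = 0.8695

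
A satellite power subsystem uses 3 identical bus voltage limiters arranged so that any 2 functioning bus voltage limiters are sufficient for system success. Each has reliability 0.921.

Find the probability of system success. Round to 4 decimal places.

0.9823

R = Σ_{i=2}^{3} C(3,i) p^i (1−p)^{3−i} with p = 0.921
C(3,2)·0.921^2·0.079^1 = 0.201033
C(3,3)·0.921^3·0.079^0 = 0.781230
Sum = 0.9823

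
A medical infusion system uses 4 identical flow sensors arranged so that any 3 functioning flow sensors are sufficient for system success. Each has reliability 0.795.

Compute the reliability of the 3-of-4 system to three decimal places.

0.811

R = Σ_{i=3}^{4} C(4,i) p^i (1−p)^{4−i} with p = 0.795
C(4,3)·0.795^3·0.205^1 = 0.41202
C(4,4)·0.795^4·0.205^0 = 0.39946
Sum = 0.811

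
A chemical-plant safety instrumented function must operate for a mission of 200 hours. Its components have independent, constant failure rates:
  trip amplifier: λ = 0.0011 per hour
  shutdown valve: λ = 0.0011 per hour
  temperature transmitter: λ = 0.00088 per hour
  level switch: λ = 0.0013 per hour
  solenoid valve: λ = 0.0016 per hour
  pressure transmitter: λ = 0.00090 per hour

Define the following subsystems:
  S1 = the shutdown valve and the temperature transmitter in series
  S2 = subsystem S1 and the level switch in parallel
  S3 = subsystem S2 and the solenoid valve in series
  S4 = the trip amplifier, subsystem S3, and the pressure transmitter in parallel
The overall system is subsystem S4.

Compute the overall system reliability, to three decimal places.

0.989

R(trip amplifier) = exp(−0.0011 × 200) = 0.80252
R(shutdown valve) = exp(−0.0011 × 200) = 0.80252
R(temperature transmitter) = exp(−0.00088 × 200) = 0.83862
R(level switch) = exp(−0.0013 × 200) = 0.77105
R(solenoid valve) = exp(−0.0016 × 200) = 0.72615
R(pressure transmitter) = exp(−0.00090 × 200) = 0.83527
Series (shutdown valve and temperature transmitter): 0.80252 × 0.83862 = 0.67301
Parallel ([0.67301] and level switch): 1 − (1 − 0.67301)(1 − 0.77105) = 0.92514
Series ([0.92514] and solenoid valve): 0.92514 × 0.72615 = 0.67179
Parallel (trip amplifier, [0.67179], and pressure transmitter): 1 − (1 − 0.80252)(1 − 0.67179)(1 − 0.83527) = 0.989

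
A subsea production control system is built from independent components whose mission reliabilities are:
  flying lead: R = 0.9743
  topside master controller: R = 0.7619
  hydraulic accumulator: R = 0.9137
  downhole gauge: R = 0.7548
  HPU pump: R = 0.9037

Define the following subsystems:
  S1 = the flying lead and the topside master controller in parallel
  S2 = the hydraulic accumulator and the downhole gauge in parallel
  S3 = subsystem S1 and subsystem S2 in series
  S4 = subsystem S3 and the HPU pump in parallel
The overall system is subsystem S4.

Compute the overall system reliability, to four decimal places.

Parallel (flying lead and topside master controller): 1 − (1 − 0.974300)(1 − 0.761900) = 0.993881
Parallel (hydraulic accumulator and downhole gauge): 1 − (1 − 0.913700)(1 − 0.754800) = 0.978839
Series ([0.993881] and [0.978839]): 0.993881 × 0.978839 = 0.972849
Parallel ([0.972849] and HPU pump): 1 − (1 − 0.972849)(1 − 0.903700) = 0.9974

0.9974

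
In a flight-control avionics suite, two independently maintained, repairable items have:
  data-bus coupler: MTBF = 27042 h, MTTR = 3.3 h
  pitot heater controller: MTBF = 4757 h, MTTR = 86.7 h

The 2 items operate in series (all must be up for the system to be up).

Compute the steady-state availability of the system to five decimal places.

A(data-bus coupler) = MTBF/(MTBF+MTTR) = 27042/(27042+3.3) = 0.999878
A(pitot heater controller) = MTBF/(MTBF+MTTR) = 4757/(4757+86.7) = 0.982100
Series availability: 0.999878 × 0.982100 = 0.98198

0.98198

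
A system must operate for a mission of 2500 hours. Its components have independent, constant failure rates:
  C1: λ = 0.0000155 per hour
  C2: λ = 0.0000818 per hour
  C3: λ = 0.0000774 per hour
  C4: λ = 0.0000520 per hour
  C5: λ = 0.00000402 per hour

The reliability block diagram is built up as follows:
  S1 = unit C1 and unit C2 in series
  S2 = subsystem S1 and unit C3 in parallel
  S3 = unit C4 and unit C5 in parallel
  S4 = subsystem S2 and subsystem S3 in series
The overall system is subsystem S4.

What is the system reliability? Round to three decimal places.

0.961

R(C1) = exp(−0.0000155 × 2500) = 0.96199
R(C2) = exp(−0.0000818 × 2500) = 0.81505
R(C3) = exp(−0.0000774 × 2500) = 0.82407
R(C4) = exp(−0.0000520 × 2500) = 0.87810
R(C5) = exp(−0.00000402 × 2500) = 0.99000
Series (C1 and C2): 0.96199 × 0.81505 = 0.78407
Parallel ([0.78407] and C3): 1 − (1 − 0.78407)(1 − 0.82407) = 0.96201
Parallel (C4 and C5): 1 − (1 − 0.87810)(1 − 0.99000) = 0.99878
Series ([0.96201] and [0.99878]): 0.96201 × 0.99878 = 0.961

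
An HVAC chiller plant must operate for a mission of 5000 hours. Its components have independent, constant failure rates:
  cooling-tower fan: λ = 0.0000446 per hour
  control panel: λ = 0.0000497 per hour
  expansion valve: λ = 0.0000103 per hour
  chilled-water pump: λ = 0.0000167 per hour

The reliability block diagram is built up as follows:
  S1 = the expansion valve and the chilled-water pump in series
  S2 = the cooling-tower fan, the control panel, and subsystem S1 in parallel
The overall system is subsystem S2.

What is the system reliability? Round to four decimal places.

R(cooling-tower fan) = exp(−0.0000446 × 5000) = 0.800115
R(control panel) = exp(−0.0000497 × 5000) = 0.779970
R(expansion valve) = exp(−0.0000103 × 5000) = 0.949804
R(chilled-water pump) = exp(−0.0000167 × 5000) = 0.919891
Series (expansion valve and chilled-water pump): 0.949804 × 0.919891 = 0.873716
Parallel (cooling-tower fan, control panel, and [0.873716]): 1 − (1 − 0.800115)(1 − 0.779970)(1 − 0.873716) = 0.9944

0.9944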